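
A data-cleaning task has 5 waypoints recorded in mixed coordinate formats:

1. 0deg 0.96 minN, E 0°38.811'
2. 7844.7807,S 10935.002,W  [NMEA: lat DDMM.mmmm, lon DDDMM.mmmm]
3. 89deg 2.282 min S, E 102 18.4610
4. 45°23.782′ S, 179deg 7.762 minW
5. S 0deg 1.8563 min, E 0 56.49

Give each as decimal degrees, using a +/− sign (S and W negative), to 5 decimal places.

1. 0.01600, 0.64685
2. -78.74635, -109.58337
3. -89.03803, 102.30768
4. -45.39637, -179.12937
5. -0.03094, 0.94150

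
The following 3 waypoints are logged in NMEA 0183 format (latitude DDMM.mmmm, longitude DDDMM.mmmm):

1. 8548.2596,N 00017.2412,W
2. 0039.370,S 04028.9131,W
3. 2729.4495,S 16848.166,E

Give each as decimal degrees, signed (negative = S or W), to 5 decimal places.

Point 1:
  Latitude: degrees = first 2 digits = 85, minutes = 48.2596; 85 + 48.2596/60 = 85.804327
  N ⇒ keep positive
  λ: split at 3 digits → 000° and 17.2412′; 0 + 17.2412/60 = 0.287353
  W → negative
Point 2:
  Latitude: split at 2 digits → 00° and 39.37′; 0 + 39.37/60 = 0.656167
  hemisphere S, so the sign is −
  Longitude: degrees = first 3 digits = 40, minutes = 28.9131; 40 + 28.9131/60 = 40.481885
  W ⇒ negate
Point 3:
  Lat: degrees = first 2 digits = 27, minutes = 29.4495; 27 + 29.4495/60 = 27.490825
  S ⇒ negate
  λ: split at 3 digits → 168° and 48.166′; 168 + 48.166/60 = 168.802767
  E ⇒ keep positive

1. 85.80433, -0.28735
2. -0.65617, -40.48189
3. -27.49083, 168.80277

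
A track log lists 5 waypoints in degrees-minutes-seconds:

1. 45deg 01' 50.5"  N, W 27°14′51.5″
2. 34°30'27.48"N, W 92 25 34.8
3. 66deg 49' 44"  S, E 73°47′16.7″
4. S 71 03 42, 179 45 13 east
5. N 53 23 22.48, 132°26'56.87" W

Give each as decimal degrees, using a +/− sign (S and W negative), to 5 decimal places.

Point 1:
  Lat: 1′ + 50.5″ = 1.84167′; 45 + 1.84167/60 = 45.030694
  N → positive
  λ: 14′ + 51.5″ = 14.85833′; 27 + 14.85833/60 = 27.247639
  W ⇒ negate
Point 2:
  Lat: 34° + 30/60 + 27.48/3600 = 34 + 0.500000 + 0.007633 = 34.507633
  N → positive
  Longitude: 92 + 25/60 + 34.8/3600 = 92.426333
  W ⇒ negate
Point 3:
  Latitude: 49′ + 44″ = 49.73333′; 66 + 49.73333/60 = 66.828889
  S → negative
  λ: 73° + 47/60 + 16.7/3600 = 73 + 0.783333 + 0.004639 = 73.787972
  E → positive
Point 4:
  φ: 71 + 3/60 + 42/3600 = 71.061667
  S → negative
  Lon: 179° + 45/60 + 13/3600 = 179 + 0.750000 + 0.003611 = 179.753611
  E ⇒ keep positive
Point 5:
  Lat: 23′ + 22.48″ = 23.37467′; 53 + 23.37467/60 = 53.389578
  N ⇒ keep positive
  Longitude: 26′ + 56.87″ = 26.94783′; 132 + 26.94783/60 = 132.449131
  W ⇒ negate

1. 45.03069, -27.24764
2. 34.50763, -92.42633
3. -66.82889, 73.78797
4. -71.06167, 179.75361
5. 53.38958, -132.44913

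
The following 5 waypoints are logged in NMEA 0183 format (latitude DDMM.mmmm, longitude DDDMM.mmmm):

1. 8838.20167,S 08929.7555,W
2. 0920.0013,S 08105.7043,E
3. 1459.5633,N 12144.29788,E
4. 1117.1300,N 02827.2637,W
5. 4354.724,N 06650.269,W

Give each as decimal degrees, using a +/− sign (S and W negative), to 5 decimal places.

Point 1:
  Lat: split at 2 digits → 88° and 38.20167′; 88 + 38.20167/60 = 88.636695
  S ⇒ negate
  Longitude: degrees = first 3 digits = 89, minutes = 29.7555; 89 + 29.7555/60 = 89.495925
  hemisphere W, so the sign is −
Point 2:
  φ: split at 2 digits → 09° and 20.0013′; 9 + 20.0013/60 = 9.333355
  S → negative
  Longitude: split at 3 digits → 081° and 5.7043′; 81 + 5.7043/60 = 81.095072
  E ⇒ keep positive
Point 3:
  Lat: split at 2 digits → 14° and 59.5633′; 14 + 59.5633/60 = 14.992722
  N ⇒ keep positive
  Lon: degrees = first 3 digits = 121, minutes = 44.29788; 121 + 44.29788/60 = 121.738298
  E → positive
Point 4:
  Lat: split at 2 digits → 11° and 17.13′; 11 + 17.13/60 = 11.285500
  N ⇒ keep positive
  Lon: degrees = first 3 digits = 28, minutes = 27.2637; 28 + 27.2637/60 = 28.454395
  W → negative
Point 5:
  Latitude: degrees = first 2 digits = 43, minutes = 54.724; 43 + 54.724/60 = 43.912067
  N → positive
  Lon: degrees = first 3 digits = 66, minutes = 50.269; 66 + 50.269/60 = 66.837817
  W ⇒ negate

1. -88.63669, -89.49593
2. -9.33336, 81.09507
3. 14.99272, 121.73830
4. 11.28550, -28.45440
5. 43.91207, -66.83782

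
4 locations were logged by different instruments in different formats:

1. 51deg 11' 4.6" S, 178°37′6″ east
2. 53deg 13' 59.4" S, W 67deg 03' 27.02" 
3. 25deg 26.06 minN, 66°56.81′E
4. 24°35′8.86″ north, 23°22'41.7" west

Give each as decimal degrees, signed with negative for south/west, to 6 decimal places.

1. -51.184611, 178.618333
2. -53.233167, -67.057506
3. 25.434333, 66.946833
4. 24.585794, -23.378250

Point 1:
  Lat: 51 + 11/60 + 4.6/3600 = 51.1846111
  S → negative
  Lon: 178 + 37/60 + 6/3600 = 178.6183333
  E ⇒ keep positive
Point 2:
  φ: 13′ + 59.4″ = 13.99000′; 53 + 13.99000/60 = 53.2331667
  S → negative
  Longitude: 67 + 3/60 + 27.02/3600 = 67.0575056
  W → negative
Point 3:
  Latitude: 26.06′ = 0.434333°; total 25.4343333
  N → positive
  λ: 66 + 56.81/60 = 66.9468333
  E → positive
Point 4:
  Lat: 35′ + 8.86″ = 35.14767′; 24 + 35.14767/60 = 24.5857944
  N → positive
  Longitude: 23 + 22/60 + 41.7/3600 = 23.3782500
  W ⇒ negate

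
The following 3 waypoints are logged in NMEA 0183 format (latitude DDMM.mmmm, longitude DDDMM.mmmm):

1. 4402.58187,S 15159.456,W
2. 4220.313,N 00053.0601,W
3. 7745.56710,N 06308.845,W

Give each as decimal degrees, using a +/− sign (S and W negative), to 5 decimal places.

1. -44.04303, -151.99093
2. 42.33855, -0.88434
3. 77.75945, -63.14742

Point 1:
  Lat: split at 2 digits → 44° and 2.58187′; 44 + 2.58187/60 = 44.043031
  S ⇒ negate
  Longitude: split at 3 digits → 151° and 59.456′; 151 + 59.456/60 = 151.990933
  W ⇒ negate
Point 2:
  Lat: degrees = first 2 digits = 42, minutes = 20.313; 42 + 20.313/60 = 42.338550
  N ⇒ keep positive
  Longitude: split at 3 digits → 000° and 53.0601′; 0 + 53.0601/60 = 0.884335
  hemisphere W, so the sign is −
Point 3:
  Lat: split at 2 digits → 77° and 45.5671′; 77 + 45.5671/60 = 77.759452
  N → positive
  λ: degrees = first 3 digits = 63, minutes = 8.845; 63 + 8.845/60 = 63.147417
  hemisphere W, so the sign is −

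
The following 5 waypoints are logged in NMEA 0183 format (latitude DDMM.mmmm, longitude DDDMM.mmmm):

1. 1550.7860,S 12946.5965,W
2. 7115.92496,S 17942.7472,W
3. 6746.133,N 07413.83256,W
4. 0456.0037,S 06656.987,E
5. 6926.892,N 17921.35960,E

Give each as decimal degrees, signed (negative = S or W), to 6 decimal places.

1. -15.846433, -129.776608
2. -71.265416, -179.712453
3. 67.768883, -74.230543
4. -4.933395, 66.949783
5. 69.448200, 179.355993

Point 1:
  Lat: degrees = first 2 digits = 15, minutes = 50.786; 15 + 50.786/60 = 15.8464333
  S → negative
  λ: degrees = first 3 digits = 129, minutes = 46.5965; 129 + 46.5965/60 = 129.7766083
  W → negative
Point 2:
  Latitude: split at 2 digits → 71° and 15.92496′; 71 + 15.92496/60 = 71.2654160
  S ⇒ negate
  Longitude: split at 3 digits → 179° and 42.7472′; 179 + 42.7472/60 = 179.7124533
  W ⇒ negate
Point 3:
  φ: degrees = first 2 digits = 67, minutes = 46.133; 67 + 46.133/60 = 67.7688833
  N ⇒ keep positive
  Lon: degrees = first 3 digits = 74, minutes = 13.83256; 74 + 13.83256/60 = 74.2305427
  W → negative
Point 4:
  Latitude: split at 2 digits → 04° and 56.0037′; 4 + 56.0037/60 = 4.9333950
  hemisphere S, so the sign is −
  λ: split at 3 digits → 066° and 56.987′; 66 + 56.987/60 = 66.9497833
  E ⇒ keep positive
Point 5:
  Latitude: degrees = first 2 digits = 69, minutes = 26.892; 69 + 26.892/60 = 69.4482000
  N ⇒ keep positive
  λ: split at 3 digits → 179° and 21.3596′; 179 + 21.3596/60 = 179.3559933
  E → positive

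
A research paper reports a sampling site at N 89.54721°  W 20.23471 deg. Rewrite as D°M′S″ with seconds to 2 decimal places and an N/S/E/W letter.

89°32′49.96″ N, 20°14′4.96″ W

Latitude: whole degrees 89; 32.83260′ → 32′ and 49.9560″
Longitude: whole degrees 20; 14.08260′ → 14′ and 4.9560″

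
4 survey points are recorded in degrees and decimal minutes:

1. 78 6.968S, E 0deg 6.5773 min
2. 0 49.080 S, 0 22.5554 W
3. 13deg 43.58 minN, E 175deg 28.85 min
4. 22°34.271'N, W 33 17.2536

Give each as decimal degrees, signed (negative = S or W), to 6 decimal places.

Point 1:
  Lat: 6.968′ = 0.116133°; total 78.1161333
  hemisphere S, so the sign is −
  Lon: 6.5773′ = 0.109622°; total 0.1096217
  E → positive
Point 2:
  Lat: 0 + 49.08/60 = 0.8180000
  S → negative
  λ: 0 + 22.5554/60 = 0.3759233
  hemisphere W, so the sign is −
Point 3:
  Lat: 13 + 43.58/60 = 13.7263333
  N → positive
  λ: 28.85′ = 0.480833°; total 175.4808333
  E ⇒ keep positive
Point 4:
  Latitude: 22 + 34.271/60 = 22.5711833
  N → positive
  Lon: 33 + 17.2536/60 = 33.2875600
  hemisphere W, so the sign is −

1. -78.116133, 0.109622
2. -0.818000, -0.375923
3. 13.726333, 175.480833
4. 22.571183, -33.287560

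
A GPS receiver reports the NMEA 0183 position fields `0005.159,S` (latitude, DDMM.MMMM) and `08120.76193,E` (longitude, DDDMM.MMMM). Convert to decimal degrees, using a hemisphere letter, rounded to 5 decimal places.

0.08598° S, 81.34603° E

Lat: degrees = first 2 digits = 0, minutes = 5.159; 0 + 5.159/60 = 0.085983
Lon: degrees = first 3 digits = 81, minutes = 20.76193; 81 + 20.76193/60 = 81.346032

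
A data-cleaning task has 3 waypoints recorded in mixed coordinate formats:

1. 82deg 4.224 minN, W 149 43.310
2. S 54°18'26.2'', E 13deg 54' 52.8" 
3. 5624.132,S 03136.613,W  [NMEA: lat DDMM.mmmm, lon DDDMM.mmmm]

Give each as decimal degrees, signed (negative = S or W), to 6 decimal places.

1. 82.070400, -149.721833
2. -54.307278, 13.914667
3. -56.402200, -31.610217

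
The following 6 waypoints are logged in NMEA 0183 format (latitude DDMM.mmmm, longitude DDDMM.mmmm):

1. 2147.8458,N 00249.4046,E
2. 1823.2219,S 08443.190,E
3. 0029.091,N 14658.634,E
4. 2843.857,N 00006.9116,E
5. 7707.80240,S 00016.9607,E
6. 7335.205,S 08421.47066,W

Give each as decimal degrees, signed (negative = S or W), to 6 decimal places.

Point 1:
  Latitude: degrees = first 2 digits = 21, minutes = 47.8458; 21 + 47.8458/60 = 21.7974300
  N ⇒ keep positive
  Lon: degrees = first 3 digits = 2, minutes = 49.4046; 2 + 49.4046/60 = 2.8234100
  E → positive
Point 2:
  Lat: split at 2 digits → 18° and 23.2219′; 18 + 23.2219/60 = 18.3870317
  S ⇒ negate
  λ: degrees = first 3 digits = 84, minutes = 43.19; 84 + 43.19/60 = 84.7198333
  E ⇒ keep positive
Point 3:
  φ: split at 2 digits → 00° and 29.091′; 0 + 29.091/60 = 0.4848500
  N ⇒ keep positive
  Longitude: split at 3 digits → 146° and 58.634′; 146 + 58.634/60 = 146.9772333
  E ⇒ keep positive
Point 4:
  Latitude: degrees = first 2 digits = 28, minutes = 43.857; 28 + 43.857/60 = 28.7309500
  N → positive
  Longitude: degrees = first 3 digits = 0, minutes = 6.9116; 0 + 6.9116/60 = 0.1151933
  E → positive
Point 5:
  φ: split at 2 digits → 77° and 7.8024′; 77 + 7.8024/60 = 77.1300400
  S → negative
  Longitude: split at 3 digits → 000° and 16.9607′; 0 + 16.9607/60 = 0.2826783
  E ⇒ keep positive
Point 6:
  φ: split at 2 digits → 73° and 35.205′; 73 + 35.205/60 = 73.5867500
  hemisphere S, so the sign is −
  λ: degrees = first 3 digits = 84, minutes = 21.47066; 84 + 21.47066/60 = 84.3578443
  W → negative

1. 21.797430, 2.823410
2. -18.387032, 84.719833
3. 0.484850, 146.977233
4. 28.730950, 0.115193
5. -77.130040, 0.282678
6. -73.586750, -84.357844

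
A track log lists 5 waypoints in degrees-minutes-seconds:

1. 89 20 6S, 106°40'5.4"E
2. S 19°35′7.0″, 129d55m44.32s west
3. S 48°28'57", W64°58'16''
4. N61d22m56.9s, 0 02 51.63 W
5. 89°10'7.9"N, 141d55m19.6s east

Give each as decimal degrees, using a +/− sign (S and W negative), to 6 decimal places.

Point 1:
  φ: 89° + 20/60 + 6/3600 = 89 + 0.333333 + 0.001667 = 89.3350000
  S ⇒ negate
  Lon: 106° + 40/60 + 5.4/3600 = 106 + 0.666667 + 0.001500 = 106.6681667
  E → positive
Point 2:
  φ: 35′ + 7″ = 35.11667′; 19 + 35.11667/60 = 19.5852778
  hemisphere S, so the sign is −
  Lon: 129° + 55/60 + 44.32/3600 = 129 + 0.916667 + 0.012311 = 129.9289778
  W → negative
Point 3:
  Latitude: 48° + 28/60 + 57/3600 = 48 + 0.466667 + 0.015833 = 48.4825000
  S ⇒ negate
  λ: 64° + 58/60 + 16/3600 = 64 + 0.966667 + 0.004444 = 64.9711111
  hemisphere W, so the sign is −
Point 4:
  Lat: 22′ + 56.9″ = 22.94833′; 61 + 22.94833/60 = 61.3824722
  N → positive
  λ: 2′ + 51.63″ = 2.86050′; 0 + 2.86050/60 = 0.0476750
  W ⇒ negate
Point 5:
  φ: 89° + 10/60 + 7.9/3600 = 89 + 0.166667 + 0.002194 = 89.1688611
  N ⇒ keep positive
  λ: 141 + 55/60 + 19.6/3600 = 141.9221111
  E → positive

1. -89.335000, 106.668167
2. -19.585278, -129.928978
3. -48.482500, -64.971111
4. 61.382472, -0.047675
5. 89.168861, 141.922111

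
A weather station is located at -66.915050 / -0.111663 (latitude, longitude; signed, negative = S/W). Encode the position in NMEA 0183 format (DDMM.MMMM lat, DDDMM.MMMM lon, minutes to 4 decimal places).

6654.9030,S / 00006.6998,W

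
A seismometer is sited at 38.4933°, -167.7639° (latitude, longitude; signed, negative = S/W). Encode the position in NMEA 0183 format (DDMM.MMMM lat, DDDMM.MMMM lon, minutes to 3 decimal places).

3829.598,N / 16745.834,W

Latitude: 38° + 0.493300 × 60 = 38° 29.59800′
Longitude is negative → W; |value| = 167.763900
λ: minutes = (167.763900 − 167) × 60 = 45.83400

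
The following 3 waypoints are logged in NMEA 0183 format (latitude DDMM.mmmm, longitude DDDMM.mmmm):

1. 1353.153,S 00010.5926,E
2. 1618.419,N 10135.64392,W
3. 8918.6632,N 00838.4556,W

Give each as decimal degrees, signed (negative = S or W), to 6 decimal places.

1. -13.885883, 0.176543
2. 16.306983, -101.594065
3. 89.311053, -8.640927

Point 1:
  φ: degrees = first 2 digits = 13, minutes = 53.153; 13 + 53.153/60 = 13.8858833
  S ⇒ negate
  λ: split at 3 digits → 000° and 10.5926′; 0 + 10.5926/60 = 0.1765433
  E ⇒ keep positive
Point 2:
  φ: degrees = first 2 digits = 16, minutes = 18.419; 16 + 18.419/60 = 16.3069833
  N → positive
  λ: degrees = first 3 digits = 101, minutes = 35.64392; 101 + 35.64392/60 = 101.5940653
  W → negative
Point 3:
  φ: split at 2 digits → 89° and 18.6632′; 89 + 18.6632/60 = 89.3110533
  N → positive
  λ: degrees = first 3 digits = 8, minutes = 38.4556; 8 + 38.4556/60 = 8.6409267
  hemisphere W, so the sign is −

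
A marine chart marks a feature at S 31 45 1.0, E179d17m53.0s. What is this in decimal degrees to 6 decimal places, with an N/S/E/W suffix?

Lat: 31° + 45/60 + 1/3600 = 31 + 0.750000 + 0.000278 = 31.7502778
Lon: 17′ + 53″ = 17.88333′; 179 + 17.88333/60 = 179.2980556

31.750278° S, 179.298056° E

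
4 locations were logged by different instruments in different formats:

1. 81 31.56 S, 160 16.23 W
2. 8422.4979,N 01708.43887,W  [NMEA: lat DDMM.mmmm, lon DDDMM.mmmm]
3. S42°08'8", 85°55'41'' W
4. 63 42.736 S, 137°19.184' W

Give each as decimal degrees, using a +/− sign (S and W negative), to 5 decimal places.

Point 1:
  Lat: 81 + 31.56/60 = 81.526000
  hemisphere S, so the sign is −
  Lon: 160 + 16.23/60 = 160.270500
  W ⇒ negate
Point 2:
  φ: split at 2 digits → 84° and 22.4979′; 84 + 22.4979/60 = 84.374965
  N ⇒ keep positive
  Longitude: degrees = first 3 digits = 17, minutes = 8.43887; 17 + 8.43887/60 = 17.140648
  W → negative
Point 3:
  φ: 42 + 8/60 + 8/3600 = 42.135556
  S ⇒ negate
  Lon: 85 + 55/60 + 41/3600 = 85.928056
  W ⇒ negate
Point 4:
  Lat: 42.736′ = 0.712267°; total 63.712267
  hemisphere S, so the sign is −
  Lon: 19.184′ = 0.319733°; total 137.319733
  W → negative

1. -81.52600, -160.27050
2. 84.37497, -17.14065
3. -42.13556, -85.92806
4. -63.71227, -137.31973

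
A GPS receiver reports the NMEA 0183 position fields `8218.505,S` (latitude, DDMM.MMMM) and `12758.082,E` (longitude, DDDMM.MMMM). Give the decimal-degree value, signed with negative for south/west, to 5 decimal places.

-82.30842, 127.96803

Lat: split at 2 digits → 82° and 18.505′; 82 + 18.505/60 = 82.308417
hemisphere S, so the sign is −
λ: degrees = first 3 digits = 127, minutes = 58.082; 127 + 58.082/60 = 127.968033
E → positive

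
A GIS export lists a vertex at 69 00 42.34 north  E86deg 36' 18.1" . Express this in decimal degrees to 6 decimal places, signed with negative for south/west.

φ: 69° + 0/60 + 42.34/3600 = 69 + 0.000000 + 0.011761 = 69.0117611
N ⇒ keep positive
Lon: 86 + 36/60 + 18.1/3600 = 86.6050278
E ⇒ keep positive

69.011761, 86.605028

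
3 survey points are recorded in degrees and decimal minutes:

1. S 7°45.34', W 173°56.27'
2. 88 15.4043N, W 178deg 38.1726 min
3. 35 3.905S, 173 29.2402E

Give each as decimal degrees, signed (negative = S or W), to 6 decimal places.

Point 1:
  φ: 45.34′ = 0.755667°; total 7.7556667
  hemisphere S, so the sign is −
  Longitude: 173 + 56.27/60 = 173.9378333
  W → negative
Point 2:
  φ: 88 + 15.4043/60 = 88.2567383
  N ⇒ keep positive
  Longitude: 178 + 38.1726/60 = 178.6362100
  hemisphere W, so the sign is −
Point 3:
  Lat: 35 + 3.905/60 = 35.0650833
  hemisphere S, so the sign is −
  Longitude: 173 + 29.2402/60 = 173.4873367
  E ⇒ keep positive

1. -7.755667, -173.937833
2. 88.256738, -178.636210
3. -35.065083, 173.487337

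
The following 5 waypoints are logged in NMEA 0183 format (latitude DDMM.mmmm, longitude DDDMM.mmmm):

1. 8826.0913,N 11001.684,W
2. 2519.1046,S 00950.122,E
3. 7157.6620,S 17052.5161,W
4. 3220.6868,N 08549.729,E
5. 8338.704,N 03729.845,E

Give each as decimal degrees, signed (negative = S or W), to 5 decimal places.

1. 88.43486, -110.02807
2. -25.31841, 9.83537
3. -71.96103, -170.87527
4. 32.34478, 85.82882
5. 83.64507, 37.49742

Point 1:
  φ: split at 2 digits → 88° and 26.0913′; 88 + 26.0913/60 = 88.434855
  N ⇒ keep positive
  Lon: degrees = first 3 digits = 110, minutes = 1.684; 110 + 1.684/60 = 110.028067
  W ⇒ negate
Point 2:
  Latitude: degrees = first 2 digits = 25, minutes = 19.1046; 25 + 19.1046/60 = 25.318410
  S ⇒ negate
  Lon: degrees = first 3 digits = 9, minutes = 50.122; 9 + 50.122/60 = 9.835367
  E ⇒ keep positive
Point 3:
  Lat: degrees = first 2 digits = 71, minutes = 57.662; 71 + 57.662/60 = 71.961033
  hemisphere S, so the sign is −
  λ: split at 3 digits → 170° and 52.5161′; 170 + 52.5161/60 = 170.875268
  hemisphere W, so the sign is −
Point 4:
  φ: split at 2 digits → 32° and 20.6868′; 32 + 20.6868/60 = 32.344780
  N ⇒ keep positive
  Lon: split at 3 digits → 085° and 49.729′; 85 + 49.729/60 = 85.828817
  E → positive
Point 5:
  Lat: split at 2 digits → 83° and 38.704′; 83 + 38.704/60 = 83.645067
  N ⇒ keep positive
  Longitude: split at 3 digits → 037° and 29.845′; 37 + 29.845/60 = 37.497417
  E ⇒ keep positive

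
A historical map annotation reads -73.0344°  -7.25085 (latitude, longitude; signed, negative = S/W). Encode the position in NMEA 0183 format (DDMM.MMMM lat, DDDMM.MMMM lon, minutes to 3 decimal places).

7302.064,S / 00715.051,W

Latitude is negative → S; |value| = 73.034400
Lat: minutes = (73.034400 − 73) × 60 = 2.06400
Longitude is negative → W; |value| = 7.250850
λ: minutes = (7.250850 − 7) × 60 = 15.05100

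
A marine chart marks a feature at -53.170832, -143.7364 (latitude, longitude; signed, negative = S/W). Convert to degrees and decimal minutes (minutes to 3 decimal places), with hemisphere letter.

53° 10.250′ S, 143° 44.184′ W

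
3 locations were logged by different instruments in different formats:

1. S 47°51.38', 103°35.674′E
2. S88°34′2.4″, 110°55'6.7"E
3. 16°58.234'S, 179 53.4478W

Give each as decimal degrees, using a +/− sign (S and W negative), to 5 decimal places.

Point 1:
  φ: 47 + 51.38/60 = 47.856333
  S → negative
  Longitude: 35.674′ = 0.594567°; total 103.594567
  E → positive
Point 2:
  Latitude: 34′ + 2.4″ = 34.04000′; 88 + 34.04000/60 = 88.567333
  hemisphere S, so the sign is −
  Lon: 110 + 55/60 + 6.7/3600 = 110.918528
  E → positive
Point 3:
  Lat: 58.234′ = 0.970567°; total 16.970567
  hemisphere S, so the sign is −
  Lon: 53.4478′ = 0.890797°; total 179.890797
  W ⇒ negate

1. -47.85633, 103.59457
2. -88.56733, 110.91853
3. -16.97057, -179.89080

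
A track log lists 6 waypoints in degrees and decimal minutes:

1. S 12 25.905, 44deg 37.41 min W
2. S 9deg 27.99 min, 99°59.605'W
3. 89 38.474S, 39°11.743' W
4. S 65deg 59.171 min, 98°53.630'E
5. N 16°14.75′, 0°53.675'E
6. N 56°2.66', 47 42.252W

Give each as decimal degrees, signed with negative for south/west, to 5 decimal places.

1. -12.43175, -44.62350
2. -9.46650, -99.99342
3. -89.64123, -39.19572
4. -65.98618, 98.89383
5. 16.24583, 0.89458
6. 56.04433, -47.70420

Point 1:
  φ: 25.905′ = 0.431750°; total 12.431750
  hemisphere S, so the sign is −
  λ: 37.41′ = 0.623500°; total 44.623500
  hemisphere W, so the sign is −
Point 2:
  φ: 27.99′ = 0.466500°; total 9.466500
  S ⇒ negate
  Lon: 99 + 59.605/60 = 99.993417
  W → negative
Point 3:
  Lat: 38.474′ = 0.641233°; total 89.641233
  hemisphere S, so the sign is −
  Lon: 11.743′ = 0.195717°; total 39.195717
  W → negative
Point 4:
  Lat: 65 + 59.171/60 = 65.986183
  S ⇒ negate
  Lon: 53.63′ = 0.893833°; total 98.893833
  E → positive
Point 5:
  Latitude: 14.75′ = 0.245833°; total 16.245833
  N ⇒ keep positive
  Longitude: 53.675′ = 0.894583°; total 0.894583
  E ⇒ keep positive
Point 6:
  Latitude: 2.66′ = 0.044333°; total 56.044333
  N → positive
  Lon: 47 + 42.252/60 = 47.704200
  W → negative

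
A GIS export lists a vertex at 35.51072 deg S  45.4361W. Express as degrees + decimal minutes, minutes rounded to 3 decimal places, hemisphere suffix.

35° 30.643′ S, 45° 26.166′ W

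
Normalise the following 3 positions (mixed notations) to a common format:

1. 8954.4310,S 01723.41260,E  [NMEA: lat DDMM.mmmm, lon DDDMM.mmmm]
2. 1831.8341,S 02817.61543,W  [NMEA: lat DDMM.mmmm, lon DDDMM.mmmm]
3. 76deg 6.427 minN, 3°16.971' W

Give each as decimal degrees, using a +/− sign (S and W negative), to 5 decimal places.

1. -89.90718, 17.39021
2. -18.53057, -28.29359
3. 76.10712, -3.28285

Point 1:
  Latitude: degrees = first 2 digits = 89, minutes = 54.431; 89 + 54.431/60 = 89.907183
  S ⇒ negate
  Longitude: degrees = first 3 digits = 17, minutes = 23.4126; 17 + 23.4126/60 = 17.390210
  E → positive
Point 2:
  φ: split at 2 digits → 18° and 31.8341′; 18 + 31.8341/60 = 18.530568
  S ⇒ negate
  Longitude: split at 3 digits → 028° and 17.61543′; 28 + 17.61543/60 = 28.293591
  W → negative
Point 3:
  φ: 6.427′ = 0.107117°; total 76.107117
  N → positive
  Lon: 16.971′ = 0.282850°; total 3.282850
  W → negative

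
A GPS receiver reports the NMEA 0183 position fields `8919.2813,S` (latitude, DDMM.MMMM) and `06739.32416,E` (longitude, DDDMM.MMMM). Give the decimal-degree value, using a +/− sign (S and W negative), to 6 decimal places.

φ: degrees = first 2 digits = 89, minutes = 19.2813; 89 + 19.2813/60 = 89.3213550
hemisphere S, so the sign is −
Lon: degrees = first 3 digits = 67, minutes = 39.32416; 67 + 39.32416/60 = 67.6554027
E → positive

-89.321355, 67.655403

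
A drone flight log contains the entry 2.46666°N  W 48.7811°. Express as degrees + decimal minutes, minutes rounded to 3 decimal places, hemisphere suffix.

Latitude: minutes = (2.466660 − 2) × 60 = 27.99960
Lon: minutes = (48.781100 − 48) × 60 = 46.86600

2° 28.000′ N, 48° 46.866′ W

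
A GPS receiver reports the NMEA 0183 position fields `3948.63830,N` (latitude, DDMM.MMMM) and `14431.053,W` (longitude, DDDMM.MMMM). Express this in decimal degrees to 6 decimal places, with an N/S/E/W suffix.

Lat: split at 2 digits → 39° and 48.6383′; 39 + 48.6383/60 = 39.8106383
Lon: degrees = first 3 digits = 144, minutes = 31.053; 144 + 31.053/60 = 144.5175500

39.810638° N, 144.517550° W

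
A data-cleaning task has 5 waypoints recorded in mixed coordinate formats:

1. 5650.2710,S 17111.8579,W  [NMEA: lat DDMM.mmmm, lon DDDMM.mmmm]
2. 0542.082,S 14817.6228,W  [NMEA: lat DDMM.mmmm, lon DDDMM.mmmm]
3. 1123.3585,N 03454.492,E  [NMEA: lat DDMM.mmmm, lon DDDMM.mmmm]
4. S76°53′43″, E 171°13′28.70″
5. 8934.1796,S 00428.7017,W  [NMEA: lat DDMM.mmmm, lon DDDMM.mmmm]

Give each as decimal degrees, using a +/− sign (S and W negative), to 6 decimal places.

Point 1:
  φ: split at 2 digits → 56° and 50.271′; 56 + 50.271/60 = 56.8378500
  S ⇒ negate
  Lon: split at 3 digits → 171° and 11.8579′; 171 + 11.8579/60 = 171.1976317
  W ⇒ negate
Point 2:
  Lat: degrees = first 2 digits = 5, minutes = 42.082; 5 + 42.082/60 = 5.7013667
  hemisphere S, so the sign is −
  Longitude: split at 3 digits → 148° and 17.6228′; 148 + 17.6228/60 = 148.2937133
  W ⇒ negate
Point 3:
  φ: split at 2 digits → 11° and 23.3585′; 11 + 23.3585/60 = 11.3893083
  N → positive
  Longitude: degrees = first 3 digits = 34, minutes = 54.492; 34 + 54.492/60 = 34.9082000
  E → positive
Point 4:
  Latitude: 53′ + 43″ = 53.71667′; 76 + 53.71667/60 = 76.8952778
  hemisphere S, so the sign is −
  λ: 171 + 13/60 + 28.7/3600 = 171.2246389
  E ⇒ keep positive
Point 5:
  Lat: degrees = first 2 digits = 89, minutes = 34.1796; 89 + 34.1796/60 = 89.5696600
  S ⇒ negate
  λ: degrees = first 3 digits = 4, minutes = 28.7017; 4 + 28.7017/60 = 4.4783617
  W ⇒ negate

1. -56.837850, -171.197632
2. -5.701367, -148.293713
3. 11.389308, 34.908200
4. -76.895278, 171.224639
5. -89.569660, -4.478362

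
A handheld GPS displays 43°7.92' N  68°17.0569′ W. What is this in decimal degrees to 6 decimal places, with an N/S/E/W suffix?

43.132000° N, 68.284282° W

φ: 43 + 7.92/60 = 43.1320000
λ: 68 + 17.0569/60 = 68.2842817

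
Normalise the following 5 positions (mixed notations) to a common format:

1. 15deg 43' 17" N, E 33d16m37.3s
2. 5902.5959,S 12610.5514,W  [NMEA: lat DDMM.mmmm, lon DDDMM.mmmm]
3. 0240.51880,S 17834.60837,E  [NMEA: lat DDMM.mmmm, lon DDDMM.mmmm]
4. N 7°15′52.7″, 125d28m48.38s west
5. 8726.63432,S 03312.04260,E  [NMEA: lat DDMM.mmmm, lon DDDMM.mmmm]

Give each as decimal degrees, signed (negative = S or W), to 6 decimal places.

Point 1:
  φ: 43′ + 17″ = 43.28333′; 15 + 43.28333/60 = 15.7213889
  N → positive
  Longitude: 33 + 16/60 + 37.3/3600 = 33.2770278
  E → positive
Point 2:
  φ: split at 2 digits → 59° and 2.5959′; 59 + 2.5959/60 = 59.0432650
  S → negative
  Lon: degrees = first 3 digits = 126, minutes = 10.5514; 126 + 10.5514/60 = 126.1758567
  hemisphere W, so the sign is −
Point 3:
  Latitude: split at 2 digits → 02° and 40.5188′; 2 + 40.5188/60 = 2.6753133
  S → negative
  Lon: split at 3 digits → 178° and 34.60837′; 178 + 34.60837/60 = 178.5768062
  E → positive
Point 4:
  φ: 15′ + 52.7″ = 15.87833′; 7 + 15.87833/60 = 7.2646389
  N → positive
  Lon: 125 + 28/60 + 48.38/3600 = 125.4801056
  W → negative
Point 5:
  φ: split at 2 digits → 87° and 26.63432′; 87 + 26.63432/60 = 87.4439053
  S ⇒ negate
  Longitude: split at 3 digits → 033° and 12.0426′; 33 + 12.0426/60 = 33.2007100
  E ⇒ keep positive

1. 15.721389, 33.277028
2. -59.043265, -126.175857
3. -2.675313, 178.576806
4. 7.264639, -125.480106
5. -87.443905, 33.200710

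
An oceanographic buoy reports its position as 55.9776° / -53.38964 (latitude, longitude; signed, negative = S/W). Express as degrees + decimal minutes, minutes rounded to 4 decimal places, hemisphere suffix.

55° 58.6560′ N, 53° 23.3784′ W

φ: fractional part 0.977600 → 58.656000 minutes
Longitude is negative → W; |value| = 53.389640
λ: fractional part 0.389640 → 23.378400 minutes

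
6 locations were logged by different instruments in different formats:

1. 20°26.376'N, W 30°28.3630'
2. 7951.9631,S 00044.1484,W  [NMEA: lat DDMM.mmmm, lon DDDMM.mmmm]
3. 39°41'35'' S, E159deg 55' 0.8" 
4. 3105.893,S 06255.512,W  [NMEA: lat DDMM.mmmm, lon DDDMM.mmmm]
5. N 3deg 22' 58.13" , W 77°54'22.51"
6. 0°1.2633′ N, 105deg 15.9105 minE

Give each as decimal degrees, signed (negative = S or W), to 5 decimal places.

1. 20.43960, -30.47272
2. -79.86605, -0.73581
3. -39.69306, 159.91689
4. -31.09822, -62.92520
5. 3.38281, -77.90625
6. 0.02106, 105.26518

Point 1:
  Latitude: 20 + 26.376/60 = 20.439600
  N → positive
  λ: 28.363′ = 0.472717°; total 30.472717
  W → negative
Point 2:
  Latitude: split at 2 digits → 79° and 51.9631′; 79 + 51.9631/60 = 79.866052
  S → negative
  Longitude: split at 3 digits → 000° and 44.1484′; 0 + 44.1484/60 = 0.735807
  W ⇒ negate
Point 3:
  Latitude: 39° + 41/60 + 35/3600 = 39 + 0.683333 + 0.009722 = 39.693056
  hemisphere S, so the sign is −
  Longitude: 159° + 55/60 + 0.8/3600 = 159 + 0.916667 + 0.000222 = 159.916889
  E → positive
Point 4:
  Latitude: split at 2 digits → 31° and 5.893′; 31 + 5.893/60 = 31.098217
  S → negative
  Lon: degrees = first 3 digits = 62, minutes = 55.512; 62 + 55.512/60 = 62.925200
  W → negative
Point 5:
  φ: 3° + 22/60 + 58.13/3600 = 3 + 0.366667 + 0.016147 = 3.382814
  N ⇒ keep positive
  Longitude: 77° + 54/60 + 22.51/3600 = 77 + 0.900000 + 0.006253 = 77.906253
  W ⇒ negate
Point 6:
  φ: 1.2633′ = 0.021055°; total 0.021055
  N → positive
  Lon: 15.9105′ = 0.265175°; total 105.265175
  E ⇒ keep positive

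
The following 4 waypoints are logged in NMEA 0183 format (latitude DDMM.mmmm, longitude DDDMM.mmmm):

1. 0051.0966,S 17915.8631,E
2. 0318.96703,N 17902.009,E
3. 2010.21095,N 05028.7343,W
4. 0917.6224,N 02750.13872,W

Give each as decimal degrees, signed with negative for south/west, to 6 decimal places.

Point 1:
  Lat: degrees = first 2 digits = 0, minutes = 51.0966; 0 + 51.0966/60 = 0.8516100
  hemisphere S, so the sign is −
  Lon: split at 3 digits → 179° and 15.8631′; 179 + 15.8631/60 = 179.2643850
  E ⇒ keep positive
Point 2:
  Lat: degrees = first 2 digits = 3, minutes = 18.96703; 3 + 18.96703/60 = 3.3161172
  N → positive
  Lon: degrees = first 3 digits = 179, minutes = 2.009; 179 + 2.009/60 = 179.0334833
  E → positive
Point 3:
  φ: split at 2 digits → 20° and 10.21095′; 20 + 10.21095/60 = 20.1701825
  N ⇒ keep positive
  Lon: degrees = first 3 digits = 50, minutes = 28.7343; 50 + 28.7343/60 = 50.4789050
  hemisphere W, so the sign is −
Point 4:
  Latitude: degrees = first 2 digits = 9, minutes = 17.6224; 9 + 17.6224/60 = 9.2937067
  N → positive
  Longitude: degrees = first 3 digits = 27, minutes = 50.13872; 27 + 50.13872/60 = 27.8356453
  W ⇒ negate

1. -0.851610, 179.264385
2. 3.316117, 179.033483
3. 20.170183, -50.478905
4. 9.293707, -27.835645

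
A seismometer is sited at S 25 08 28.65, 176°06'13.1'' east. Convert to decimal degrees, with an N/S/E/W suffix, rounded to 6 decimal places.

25.141292° S, 176.103639° E

φ: 25° + 8/60 + 28.65/3600 = 25 + 0.133333 + 0.007958 = 25.1412917
Lon: 176 + 6/60 + 13.1/3600 = 176.1036389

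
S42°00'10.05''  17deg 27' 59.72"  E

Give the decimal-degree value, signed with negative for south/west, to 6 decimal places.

-42.002792, 17.466589

φ: 0′ + 10.05″ = 0.16750′; 42 + 0.16750/60 = 42.0027917
hemisphere S, so the sign is −
Longitude: 27′ + 59.72″ = 27.99533′; 17 + 27.99533/60 = 17.4665889
E → positive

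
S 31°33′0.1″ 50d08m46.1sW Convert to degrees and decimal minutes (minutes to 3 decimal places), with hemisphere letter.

Lat: seconds/60 = 0.00167; minutes = 33 + 0.00167 = 33.00167
Lon: seconds/60 = 0.76833; minutes = 8 + 0.76833 = 8.76833

31° 33.002′ S, 50° 8.768′ W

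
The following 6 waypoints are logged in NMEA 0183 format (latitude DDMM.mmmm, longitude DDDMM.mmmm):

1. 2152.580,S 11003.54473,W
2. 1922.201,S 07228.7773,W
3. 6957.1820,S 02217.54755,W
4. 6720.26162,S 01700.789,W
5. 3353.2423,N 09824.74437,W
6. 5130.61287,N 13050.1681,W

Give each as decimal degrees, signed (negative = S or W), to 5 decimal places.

1. -21.87633, -110.05908
2. -19.37002, -72.47962
3. -69.95303, -22.29246
4. -67.33769, -17.01315
5. 33.88737, -98.41241
6. 51.51021, -130.83614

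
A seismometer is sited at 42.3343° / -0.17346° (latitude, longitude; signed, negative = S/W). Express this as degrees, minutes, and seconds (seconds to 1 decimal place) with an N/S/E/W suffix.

42°20′3.5″ N, 0°10′24.5″ W

φ: 0.334300° → 20.05800′; 0.05800 × 60 = 3.480″
Longitude is negative → W; |value| = 0.173460
Longitude: 0.173460° → 10.40760′; 0.40760 × 60 = 24.456″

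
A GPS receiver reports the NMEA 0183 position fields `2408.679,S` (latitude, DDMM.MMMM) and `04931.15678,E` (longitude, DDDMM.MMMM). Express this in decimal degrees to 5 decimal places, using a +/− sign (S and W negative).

-24.14465, 49.51928

Latitude: degrees = first 2 digits = 24, minutes = 8.679; 24 + 8.679/60 = 24.144650
S ⇒ negate
Lon: degrees = first 3 digits = 49, minutes = 31.15678; 49 + 31.15678/60 = 49.519280
E → positive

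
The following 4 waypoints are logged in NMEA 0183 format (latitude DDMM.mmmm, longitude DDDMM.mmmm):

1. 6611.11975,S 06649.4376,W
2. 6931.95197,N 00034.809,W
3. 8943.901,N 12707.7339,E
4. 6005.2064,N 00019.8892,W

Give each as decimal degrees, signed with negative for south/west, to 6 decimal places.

1. -66.185329, -66.823960
2. 69.532533, -0.580150
3. 89.731683, 127.128898
4. 60.086773, -0.331487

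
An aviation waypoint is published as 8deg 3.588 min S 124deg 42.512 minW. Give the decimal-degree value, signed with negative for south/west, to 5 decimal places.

φ: 8 + 3.588/60 = 8.059800
S ⇒ negate
Lon: 124 + 42.512/60 = 124.708533
hemisphere W, so the sign is −

-8.05980, -124.70853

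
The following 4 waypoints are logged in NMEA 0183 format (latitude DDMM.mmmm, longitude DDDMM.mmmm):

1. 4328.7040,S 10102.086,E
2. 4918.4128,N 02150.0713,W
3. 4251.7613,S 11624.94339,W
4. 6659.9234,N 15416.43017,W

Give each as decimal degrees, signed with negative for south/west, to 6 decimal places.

1. -43.478400, 101.034767
2. 49.306880, -21.834522
3. -42.862688, -116.415723
4. 66.998723, -154.273836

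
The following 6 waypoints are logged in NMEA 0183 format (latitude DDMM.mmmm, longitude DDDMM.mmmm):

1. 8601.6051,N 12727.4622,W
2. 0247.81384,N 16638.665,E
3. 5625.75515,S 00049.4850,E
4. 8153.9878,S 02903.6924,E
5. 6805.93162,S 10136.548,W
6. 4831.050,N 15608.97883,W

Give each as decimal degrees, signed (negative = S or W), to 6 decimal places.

1. 86.026752, -127.457703
2. 2.796897, 166.644417
3. -56.429253, 0.824750
4. -81.899797, 29.061540
5. -68.098860, -101.609133
6. 48.517500, -156.149647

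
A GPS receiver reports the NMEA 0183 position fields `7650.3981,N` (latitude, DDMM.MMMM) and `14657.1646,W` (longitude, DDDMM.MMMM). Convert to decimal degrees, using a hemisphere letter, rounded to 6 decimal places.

76.839968° N, 146.952743° W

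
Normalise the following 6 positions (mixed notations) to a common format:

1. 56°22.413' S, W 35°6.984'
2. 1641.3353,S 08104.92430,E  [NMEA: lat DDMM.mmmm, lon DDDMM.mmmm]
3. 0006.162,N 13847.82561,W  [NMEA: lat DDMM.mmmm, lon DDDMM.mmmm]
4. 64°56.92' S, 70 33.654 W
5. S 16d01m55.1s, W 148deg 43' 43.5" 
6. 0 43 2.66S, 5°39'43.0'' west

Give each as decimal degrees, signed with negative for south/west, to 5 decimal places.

Point 1:
  Lat: 22.413′ = 0.373550°; total 56.373550
  S → negative
  Longitude: 6.984′ = 0.116400°; total 35.116400
  W → negative
Point 2:
  Latitude: split at 2 digits → 16° and 41.3353′; 16 + 41.3353/60 = 16.688922
  hemisphere S, so the sign is −
  Lon: split at 3 digits → 081° and 4.9243′; 81 + 4.9243/60 = 81.082072
  E → positive
Point 3:
  Latitude: degrees = first 2 digits = 0, minutes = 6.162; 0 + 6.162/60 = 0.102700
  N → positive
  Lon: degrees = first 3 digits = 138, minutes = 47.82561; 138 + 47.82561/60 = 138.797094
  W ⇒ negate
Point 4:
  φ: 56.92′ = 0.948667°; total 64.948667
  S → negative
  λ: 70 + 33.654/60 = 70.560900
  hemisphere W, so the sign is −
Point 5:
  Latitude: 1′ + 55.1″ = 1.91833′; 16 + 1.91833/60 = 16.031972
  hemisphere S, so the sign is −
  Lon: 148° + 43/60 + 43.5/3600 = 148 + 0.716667 + 0.012083 = 148.728750
  hemisphere W, so the sign is −
Point 6:
  Latitude: 0° + 43/60 + 2.66/3600 = 0 + 0.716667 + 0.000739 = 0.717406
  hemisphere S, so the sign is −
  Longitude: 5 + 39/60 + 43/3600 = 5.661944
  W ⇒ negate

1. -56.37355, -35.11640
2. -16.68892, 81.08207
3. 0.10270, -138.79709
4. -64.94867, -70.56090
5. -16.03197, -148.72875
6. -0.71741, -5.66194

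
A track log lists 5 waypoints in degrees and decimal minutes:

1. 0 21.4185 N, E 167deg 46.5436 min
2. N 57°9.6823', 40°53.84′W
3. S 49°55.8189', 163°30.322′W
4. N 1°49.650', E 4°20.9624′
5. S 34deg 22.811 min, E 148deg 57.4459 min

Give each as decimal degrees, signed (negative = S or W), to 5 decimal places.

1. 0.35698, 167.77573
2. 57.16137, -40.89733
3. -49.93032, -163.50537
4. 1.82750, 4.34937
5. -34.38018, 148.95743

Point 1:
  φ: 0 + 21.4185/60 = 0.356975
  N → positive
  Lon: 167 + 46.5436/60 = 167.775727
  E ⇒ keep positive
Point 2:
  Latitude: 57 + 9.6823/60 = 57.161372
  N → positive
  Longitude: 40 + 53.84/60 = 40.897333
  W → negative
Point 3:
  Latitude: 49 + 55.8189/60 = 49.930315
  hemisphere S, so the sign is −
  λ: 163 + 30.322/60 = 163.505367
  W ⇒ negate
Point 4:
  Latitude: 49.65′ = 0.827500°; total 1.827500
  N ⇒ keep positive
  Longitude: 20.9624′ = 0.349373°; total 4.349373
  E → positive
Point 5:
  Latitude: 34 + 22.811/60 = 34.380183
  S → negative
  Longitude: 57.4459′ = 0.957432°; total 148.957432
  E → positive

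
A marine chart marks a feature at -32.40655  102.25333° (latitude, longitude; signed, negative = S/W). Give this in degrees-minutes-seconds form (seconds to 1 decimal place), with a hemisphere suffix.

32°24′23.6″ S, 102°15′12.0″ E

Latitude is negative → S; |value| = 32.406550
Latitude: 0.406550 × 60 = 24.39300′ → 24′, remainder × 60 = 23.580″
λ: 0.253330 × 60 = 15.19980′ → 15′, remainder × 60 = 11.988″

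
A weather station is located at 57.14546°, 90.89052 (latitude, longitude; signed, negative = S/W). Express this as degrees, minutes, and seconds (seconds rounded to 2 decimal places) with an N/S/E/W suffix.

57°08′43.66″ N, 90°53′25.87″ E

φ: 0.145460° → 8.72760′; 0.72760 × 60 = 43.6560″
Longitude: 0.890520° → 53.43120′; 0.43120 × 60 = 25.8720″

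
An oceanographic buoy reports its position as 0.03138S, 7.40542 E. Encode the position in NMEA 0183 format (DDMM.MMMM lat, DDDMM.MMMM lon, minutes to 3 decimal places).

0001.883,S / 00724.325,E

φ: fractional part 0.031380 → 1.88280 minutes
λ: fractional part 0.405420 → 24.32520 minutes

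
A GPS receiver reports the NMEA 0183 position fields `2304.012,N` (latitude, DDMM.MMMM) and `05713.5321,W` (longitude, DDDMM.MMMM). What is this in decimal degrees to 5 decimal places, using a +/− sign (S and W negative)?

23.06687, -57.22554

Lat: split at 2 digits → 23° and 4.012′; 23 + 4.012/60 = 23.066867
N → positive
Longitude: split at 3 digits → 057° and 13.5321′; 57 + 13.5321/60 = 57.225535
W → negative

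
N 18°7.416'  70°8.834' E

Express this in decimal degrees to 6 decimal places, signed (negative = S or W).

18.123600, 70.147233

Latitude: 18 + 7.416/60 = 18.1236000
N → positive
Longitude: 70 + 8.834/60 = 70.1472333
E → positive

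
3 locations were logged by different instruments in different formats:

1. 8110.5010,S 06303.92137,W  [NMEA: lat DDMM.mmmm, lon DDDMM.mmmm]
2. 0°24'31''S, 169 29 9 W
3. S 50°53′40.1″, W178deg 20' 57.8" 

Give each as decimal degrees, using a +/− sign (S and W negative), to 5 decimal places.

1. -81.17502, -63.06536
2. -0.40861, -169.48583
3. -50.89447, -178.34939

Point 1:
  Latitude: degrees = first 2 digits = 81, minutes = 10.501; 81 + 10.501/60 = 81.175017
  S → negative
  Longitude: degrees = first 3 digits = 63, minutes = 3.92137; 63 + 3.92137/60 = 63.065356
  hemisphere W, so the sign is −
Point 2:
  φ: 0 + 24/60 + 31/3600 = 0.408611
  S → negative
  Longitude: 29′ + 9″ = 29.15000′; 169 + 29.15000/60 = 169.485833
  hemisphere W, so the sign is −
Point 3:
  Lat: 53′ + 40.1″ = 53.66833′; 50 + 53.66833/60 = 50.894472
  hemisphere S, so the sign is −
  Longitude: 178 + 20/60 + 57.8/3600 = 178.349389
  W → negative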